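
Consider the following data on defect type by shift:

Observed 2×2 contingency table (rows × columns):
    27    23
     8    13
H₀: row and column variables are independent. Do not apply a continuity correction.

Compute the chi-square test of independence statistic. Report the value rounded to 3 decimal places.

test statistic = 1.497

Row totals [50, 21], col totals [35, 36], n=71
χ² = (27−24.65)²/24.65 + (23−25.35)²/25.35 + (8−10.35)²/10.35 + (13−10.65)²/10.65 = 1.4967
df = 1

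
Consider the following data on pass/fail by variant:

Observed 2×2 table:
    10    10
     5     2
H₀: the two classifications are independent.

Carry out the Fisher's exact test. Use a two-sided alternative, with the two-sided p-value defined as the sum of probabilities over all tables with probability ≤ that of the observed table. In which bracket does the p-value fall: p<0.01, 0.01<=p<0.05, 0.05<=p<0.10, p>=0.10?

p-value bracket: p>=0.10

Margins: r₁=20, r₂=7, c₁=15, c₂=12, n=27
p_obs = C(20,10)·C(7,5)/C(27,15); sum pmf over tables with pmf ≤ p_obs
p-value (two-sided) = 0.40821
→ bracket: p>=0.10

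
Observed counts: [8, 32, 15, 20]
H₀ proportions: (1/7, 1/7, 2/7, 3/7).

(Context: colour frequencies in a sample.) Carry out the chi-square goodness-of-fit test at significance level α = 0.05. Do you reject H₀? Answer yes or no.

n = 75; E_i = n·p_i = [10.71, 10.71, 21.43, 32.14]
χ² = (8−10.71)²/10.71 + (32−10.71)²/10.71 + (15−21.43)²/21.43 + (20−32.14)²/32.14 = 49.4911
df = 3
p-value (upper-tail) = 0.00000
At α=0.05: p < α → reject H₀

reject H₀: yes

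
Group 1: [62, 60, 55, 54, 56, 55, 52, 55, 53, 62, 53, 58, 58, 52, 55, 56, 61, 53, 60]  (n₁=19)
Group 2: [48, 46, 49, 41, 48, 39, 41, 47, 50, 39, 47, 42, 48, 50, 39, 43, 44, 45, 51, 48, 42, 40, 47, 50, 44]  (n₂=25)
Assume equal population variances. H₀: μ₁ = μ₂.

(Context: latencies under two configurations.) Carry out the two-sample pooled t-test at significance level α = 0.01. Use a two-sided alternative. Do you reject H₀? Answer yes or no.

x̄₁=56.316, s₁=3.351, n₁=19
x̄₂=45.120, s₂=3.898, n₂=25
s_p² = [18·3.351² + 24·3.898²]/42 = 13.4939
SE = √(s_p²·(1/19+1/25)) = 1.1180
t = (56.316−45.120)/1.1180 = 10.0140
df = 42
p-value (two-sided) = 0.00000
At α=0.01: p < α → reject H₀

reject H₀: yes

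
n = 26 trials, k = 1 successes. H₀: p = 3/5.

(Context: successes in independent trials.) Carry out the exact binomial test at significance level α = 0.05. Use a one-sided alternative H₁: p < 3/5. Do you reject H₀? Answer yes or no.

Exact binomial: n=26, k=1, p₀=3/5=0.6000
P(X≤1) from Σ C(n,i)·p₀^i·(1−p₀)^(n−i)
p-value (one-sided, H₁ less) = 0.00000
At α=0.05: p < α → reject H₀

reject H₀: yes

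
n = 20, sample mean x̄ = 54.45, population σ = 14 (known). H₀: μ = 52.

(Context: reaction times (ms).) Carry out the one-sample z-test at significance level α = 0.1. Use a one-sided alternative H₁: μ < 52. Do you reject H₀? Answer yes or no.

SE = σ/√n = 14/√20 = 3.1305
z = (x̄−μ₀)/SE = (54.45−52)/3.1305 = 0.7826
p-value (one-sided, H₁ less) = 0.78308
At α=0.1: p ≥ α → fail to reject H₀

reject H₀: no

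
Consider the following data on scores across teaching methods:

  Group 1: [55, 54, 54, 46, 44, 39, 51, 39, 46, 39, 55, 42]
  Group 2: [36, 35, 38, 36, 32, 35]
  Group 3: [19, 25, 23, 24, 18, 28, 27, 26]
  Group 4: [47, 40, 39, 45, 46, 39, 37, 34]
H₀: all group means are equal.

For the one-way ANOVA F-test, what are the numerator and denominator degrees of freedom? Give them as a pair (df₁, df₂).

k = 4 groups, N = 34 total
df = (k−1, N−k) = (4−1, 34−4) = (3, 30)

degrees of freedom = [3, 30]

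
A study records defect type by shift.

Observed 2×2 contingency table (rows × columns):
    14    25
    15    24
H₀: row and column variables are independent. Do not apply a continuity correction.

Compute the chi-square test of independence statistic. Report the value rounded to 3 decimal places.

test statistic = 0.055

Row totals [39, 39], col totals [29, 49], n=78
χ² = (14−14.50)²/14.50 + (25−24.50)²/24.50 + (15−14.50)²/14.50 + (24−24.50)²/24.50 = 0.0549
df = 1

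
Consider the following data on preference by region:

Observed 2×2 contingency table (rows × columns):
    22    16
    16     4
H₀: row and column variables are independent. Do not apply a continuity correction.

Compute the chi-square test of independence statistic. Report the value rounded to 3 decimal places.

test statistic = 2.834

Row totals [38, 20], col totals [38, 20], n=58
χ² = (22−24.90)²/24.90 + (16−13.10)²/13.10 + (16−13.10)²/13.10 + (4−6.90)²/6.90 = 2.8341
df = 1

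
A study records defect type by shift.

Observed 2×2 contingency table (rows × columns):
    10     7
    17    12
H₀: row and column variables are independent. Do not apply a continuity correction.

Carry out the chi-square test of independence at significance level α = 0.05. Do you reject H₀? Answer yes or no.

Row totals [17, 29], col totals [27, 19], n=46
χ² = (10−9.98)²/9.98 + (7−7.02)²/7.02 + (17−17.02)²/17.02 + (12−11.98)²/11.98 = 0.0002
df = 1
p-value (upper-tail) = 0.98924
At α=0.05: p ≥ α → fail to reject H₀

reject H₀: no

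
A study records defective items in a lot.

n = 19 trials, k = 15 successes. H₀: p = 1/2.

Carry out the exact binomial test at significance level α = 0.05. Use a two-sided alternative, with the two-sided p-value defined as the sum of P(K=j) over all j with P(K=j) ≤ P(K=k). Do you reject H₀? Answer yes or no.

Exact binomial: n=19, k=15, p₀=1/2=0.5000
P(X=j) = C(n,j)·p₀^j·(1−p₀)^(n−j); p = Σ P(X=j) over j with P(X=j) ≤ P(X=15)
p-value (two-sided) = 0.01921
At α=0.05: p < α → reject H₀

reject H₀: yes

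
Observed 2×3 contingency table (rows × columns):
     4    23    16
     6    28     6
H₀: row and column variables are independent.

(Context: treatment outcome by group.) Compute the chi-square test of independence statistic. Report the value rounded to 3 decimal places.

test statistic = 5.334

Row totals [43, 40], col totals [10, 51, 22], n=83
χ² = (4−5.18)²/5.18 + (23−26.42)²/26.42 + (16−11.40)²/11.40 + (6−4.82)²/4.82 + (28−24.58)²/24.58 + (6−10.60)²/10.60 = 5.3342
df = 2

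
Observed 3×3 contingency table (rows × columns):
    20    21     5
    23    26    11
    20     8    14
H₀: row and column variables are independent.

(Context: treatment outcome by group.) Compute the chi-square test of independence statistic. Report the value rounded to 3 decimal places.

test statistic = 11.381

Row totals [46, 60, 42], col totals [63, 55, 30], n=148
χ² = (20−19.58)²/19.58 + (21−17.09)²/17.09 + (5−9.32)²/9.32 + (23−25.54)²/25.54 + (26−22.30)²/22.30 + (11−12.16)²/12.16 + (20−17.88)²/17.88 + (8−15.61)²/15.61 + (14−8.51)²/8.51 = 11.3814
df = 4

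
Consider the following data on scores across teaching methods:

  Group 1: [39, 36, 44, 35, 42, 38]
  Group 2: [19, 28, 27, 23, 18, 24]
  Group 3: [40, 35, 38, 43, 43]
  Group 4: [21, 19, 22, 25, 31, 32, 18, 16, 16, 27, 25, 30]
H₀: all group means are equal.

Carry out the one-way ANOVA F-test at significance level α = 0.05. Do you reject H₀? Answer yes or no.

Group means [39.00, 23.17, 39.80, 23.50], grand mean 29.448
SSB = Σnᵢ(x̄ᵢ−x̄)² = 1744.539; SSW = ΣΣ(x−x̄ᵢ)² = 548.633
MSB = 1744.539/3 = 581.5130; MSW = 548.633/25 = 21.9453
F = MSB/MSW = 26.4983
df = (3, 25)
p-value (upper-tail) = 0.00000
At α=0.05: p < α → reject H₀

reject H₀: yes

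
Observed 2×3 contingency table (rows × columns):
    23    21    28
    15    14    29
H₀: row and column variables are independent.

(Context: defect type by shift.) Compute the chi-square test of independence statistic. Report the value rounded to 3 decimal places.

test statistic = 1.613

Row totals [72, 58], col totals [38, 35, 57], n=130
χ² = (23−21.05)²/21.05 + (21−19.38)²/19.38 + (28−31.57)²/31.57 + (15−16.95)²/16.95 + (14−15.62)²/15.62 + (29−25.43)²/25.43 = 1.6128
df = 2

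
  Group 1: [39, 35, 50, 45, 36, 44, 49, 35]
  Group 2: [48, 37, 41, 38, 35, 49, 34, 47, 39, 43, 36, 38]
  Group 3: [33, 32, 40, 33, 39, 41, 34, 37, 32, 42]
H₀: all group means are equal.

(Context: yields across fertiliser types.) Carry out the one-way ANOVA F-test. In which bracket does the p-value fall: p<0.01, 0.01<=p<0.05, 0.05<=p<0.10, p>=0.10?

Group means [41.62, 40.42, 36.30], grand mean 39.367
SSB = Σnᵢ(x̄ᵢ−x̄)² = 148.075; SSW = ΣΣ(x−x̄ᵢ)² = 704.892
MSB = 148.075/2 = 74.0375; MSW = 704.892/27 = 26.1071
F = MSB/MSW = 2.8359
df = (2, 27)
p-value (upper-tail) = 0.07622
→ bracket: 0.05<=p<0.10

p-value bracket: 0.05<=p<0.10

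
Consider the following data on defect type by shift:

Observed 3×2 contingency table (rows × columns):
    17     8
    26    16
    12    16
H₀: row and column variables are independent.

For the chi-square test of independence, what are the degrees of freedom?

degrees of freedom = 2

df = (r−1)(c−1) = (3−1)·(2−1) = 2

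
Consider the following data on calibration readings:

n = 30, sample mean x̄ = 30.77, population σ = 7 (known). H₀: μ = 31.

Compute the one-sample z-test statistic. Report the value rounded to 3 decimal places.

test statistic = -0.180

SE = σ/√n = 7/√30 = 1.2780
z = (x̄−μ₀)/SE = (30.77−31)/1.2780 = -0.1800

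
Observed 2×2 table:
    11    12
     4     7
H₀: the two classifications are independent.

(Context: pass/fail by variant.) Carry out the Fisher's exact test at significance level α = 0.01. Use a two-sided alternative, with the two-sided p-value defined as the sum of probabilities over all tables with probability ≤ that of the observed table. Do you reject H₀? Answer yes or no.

reject H₀: no

Margins: r₁=23, r₂=11, c₁=15, c₂=19, n=34
p_obs = C(23,11)·C(11,4)/C(34,15); sum pmf over tables with pmf ≤ p_obs
p-value (two-sided) = 0.71521
At α=0.01: p ≥ α → fail to reject H₀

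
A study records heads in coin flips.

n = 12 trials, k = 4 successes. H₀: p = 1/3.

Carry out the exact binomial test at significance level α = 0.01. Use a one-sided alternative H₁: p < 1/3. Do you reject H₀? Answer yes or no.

reject H₀: no

Exact binomial: n=12, k=4, p₀=1/3=0.3333
P(X≤4) from Σ C(n,i)·p₀^i·(1−p₀)^(n−i)
p-value (one-sided, H₁ less) = 0.63152
At α=0.01: p ≥ α → fail to reject H₀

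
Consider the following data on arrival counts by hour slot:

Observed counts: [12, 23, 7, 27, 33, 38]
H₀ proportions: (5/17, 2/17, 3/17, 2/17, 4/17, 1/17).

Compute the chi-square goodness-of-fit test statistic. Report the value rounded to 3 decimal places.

n = 140; E_i = n·p_i = [41.18, 16.47, 24.71, 16.47, 32.94, 8.24]
χ² = (12−41.18)²/41.18 + (23−16.47)²/16.47 + (7−24.71)²/24.71 + (27−16.47)²/16.47 + (33−32.94)²/32.94 + (38−8.24)²/8.24 = 150.2608
df = 5

test statistic = 150.261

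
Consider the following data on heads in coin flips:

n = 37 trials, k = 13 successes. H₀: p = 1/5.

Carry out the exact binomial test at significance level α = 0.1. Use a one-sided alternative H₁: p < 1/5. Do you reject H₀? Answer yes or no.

reject H₀: no

Exact binomial: n=37, k=13, p₀=1/5=0.2000
P(X≤13) from Σ C(n,i)·p₀^i·(1−p₀)^(n−i)
p-value (one-sided, H₁ less) = 0.99072
At α=0.1: p ≥ α → fail to reject H₀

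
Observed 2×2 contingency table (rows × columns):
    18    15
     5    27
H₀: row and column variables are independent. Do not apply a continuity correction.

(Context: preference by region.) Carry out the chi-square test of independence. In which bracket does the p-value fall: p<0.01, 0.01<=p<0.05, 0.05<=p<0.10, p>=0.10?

Row totals [33, 32], col totals [23, 42], n=65
χ² = (18−11.68)²/11.68 + (15−21.32)²/21.32 + (5−11.32)²/11.32 + (27−20.68)²/20.68 = 10.7636
df = 1
p-value (upper-tail) = 0.00104
→ bracket: p<0.01

p-value bracket: p<0.01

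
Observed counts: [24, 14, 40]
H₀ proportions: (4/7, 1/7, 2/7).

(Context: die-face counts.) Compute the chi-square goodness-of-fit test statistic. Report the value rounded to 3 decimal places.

test statistic = 24.308

n = 78; E_i = n·p_i = [44.57, 11.14, 22.29]
χ² = (24−44.57)²/44.57 + (14−11.14)²/11.14 + (40−22.29)²/22.29 = 24.3077
df = 2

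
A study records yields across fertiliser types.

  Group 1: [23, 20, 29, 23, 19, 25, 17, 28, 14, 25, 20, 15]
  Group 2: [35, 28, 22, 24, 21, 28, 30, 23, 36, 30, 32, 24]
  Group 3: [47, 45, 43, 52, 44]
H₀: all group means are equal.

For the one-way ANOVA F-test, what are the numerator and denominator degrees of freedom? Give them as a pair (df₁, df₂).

k = 3 groups, N = 29 total
df = (k−1, N−k) = (3−1, 29−3) = (2, 26)

degrees of freedom = [2, 26]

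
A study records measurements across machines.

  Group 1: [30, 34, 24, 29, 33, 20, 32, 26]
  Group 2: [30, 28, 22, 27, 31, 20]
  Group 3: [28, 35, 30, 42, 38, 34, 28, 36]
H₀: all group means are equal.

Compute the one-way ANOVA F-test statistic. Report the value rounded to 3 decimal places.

test statistic = 4.778

Group means [28.50, 26.33, 33.88], grand mean 29.864
SSB = Σnᵢ(x̄ᵢ−x̄)² = 218.383; SSW = ΣΣ(x−x̄ᵢ)² = 434.208
MSB = 218.383/2 = 109.1913; MSW = 434.208/19 = 22.8531
F = MSB/MSW = 4.7780
df = (2, 19)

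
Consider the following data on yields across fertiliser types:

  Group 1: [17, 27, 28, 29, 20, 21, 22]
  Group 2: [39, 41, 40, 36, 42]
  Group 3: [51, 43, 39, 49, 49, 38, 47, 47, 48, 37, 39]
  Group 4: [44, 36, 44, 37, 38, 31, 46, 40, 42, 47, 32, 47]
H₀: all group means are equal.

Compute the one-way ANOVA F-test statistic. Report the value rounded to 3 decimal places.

Group means [23.43, 39.60, 44.27, 40.33], grand mean 38.086
SSB = Σnᵢ(x̄ᵢ−x̄)² = 1996.980; SSW = ΣΣ(x−x̄ᵢ)² = 757.763
MSB = 1996.980/3 = 665.6600; MSW = 757.763/31 = 24.4440
F = MSB/MSW = 27.2321
df = (3, 31)

test statistic = 27.232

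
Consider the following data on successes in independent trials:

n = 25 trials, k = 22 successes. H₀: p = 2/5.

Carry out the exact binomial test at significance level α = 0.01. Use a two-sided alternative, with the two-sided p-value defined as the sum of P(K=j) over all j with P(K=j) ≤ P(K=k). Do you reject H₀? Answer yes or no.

Exact binomial: n=25, k=22, p₀=2/5=0.4000
P(X=j) = C(n,j)·p₀^j·(1−p₀)^(n−j); p = Σ P(X=j) over j with P(X=j) ≤ P(X=22)
p-value (two-sided) = 0.00000
At α=0.01: p < α → reject H₀

reject H₀: yes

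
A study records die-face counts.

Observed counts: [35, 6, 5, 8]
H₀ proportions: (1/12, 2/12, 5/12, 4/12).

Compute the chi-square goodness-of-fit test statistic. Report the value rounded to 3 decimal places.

test statistic = 226.889

n = 54; E_i = n·p_i = [4.50, 9.00, 22.50, 18.00]
χ² = (35−4.50)²/4.50 + (6−9.00)²/9.00 + (5−22.50)²/22.50 + (8−18.00)²/18.00 = 226.8889
df = 3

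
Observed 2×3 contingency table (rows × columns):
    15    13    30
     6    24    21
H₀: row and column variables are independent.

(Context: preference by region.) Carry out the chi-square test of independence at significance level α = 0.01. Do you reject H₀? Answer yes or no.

Row totals [58, 51], col totals [21, 37, 51], n=109
χ² = (15−11.17)²/11.17 + (13−19.69)²/19.69 + (30−27.14)²/27.14 + (6−9.83)²/9.83 + (24−17.31)²/17.31 + (21−23.86)²/23.86 = 8.3003
df = 2
p-value (upper-tail) = 0.01576
At α=0.01: p ≥ α → fail to reject H₀

reject H₀: no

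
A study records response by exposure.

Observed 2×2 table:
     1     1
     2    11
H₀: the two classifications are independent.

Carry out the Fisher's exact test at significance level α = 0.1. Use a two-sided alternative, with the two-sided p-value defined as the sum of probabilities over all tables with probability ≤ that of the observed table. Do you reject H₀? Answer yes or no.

Margins: r₁=2, r₂=13, c₁=3, c₂=12, n=15
p_obs = C(2,1)·C(13,2)/C(15,3); sum pmf over tables with pmf ≤ p_obs
p-value (two-sided) = 0.37143
At α=0.1: p ≥ α → fail to reject H₀

reject H₀: no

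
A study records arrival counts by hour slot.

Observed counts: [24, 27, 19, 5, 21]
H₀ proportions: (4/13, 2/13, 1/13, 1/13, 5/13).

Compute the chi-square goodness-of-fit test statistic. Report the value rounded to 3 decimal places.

test statistic = 37.074

n = 96; E_i = n·p_i = [29.54, 14.77, 7.38, 7.38, 36.92]
χ² = (24−29.54)²/29.54 + (27−14.77)²/14.77 + (19−7.38)²/7.38 + (5−7.38)²/7.38 + (21−36.92)²/36.92 = 37.0740
df = 4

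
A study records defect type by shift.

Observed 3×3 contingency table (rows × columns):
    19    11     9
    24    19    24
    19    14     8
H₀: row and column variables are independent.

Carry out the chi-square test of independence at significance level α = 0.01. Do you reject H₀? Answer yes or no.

reject H₀: no

Row totals [39, 67, 41], col totals [62, 44, 41], n=147
χ² = (19−16.45)²/16.45 + (11−11.67)²/11.67 + (9−10.88)²/10.88 + (24−28.26)²/28.26 + (19−20.05)²/20.05 + (24−18.69)²/18.69 + (19−17.29)²/17.29 + (14−12.27)²/12.27 + (8−11.44)²/11.44 = 4.4102
df = 4
p-value (upper-tail) = 0.35333
At α=0.01: p ≥ α → fail to reject H₀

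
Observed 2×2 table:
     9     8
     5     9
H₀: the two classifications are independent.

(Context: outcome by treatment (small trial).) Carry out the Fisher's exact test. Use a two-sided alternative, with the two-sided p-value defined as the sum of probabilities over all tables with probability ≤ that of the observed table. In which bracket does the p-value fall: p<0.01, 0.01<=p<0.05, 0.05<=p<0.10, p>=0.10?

Margins: r₁=17, r₂=14, c₁=14, c₂=17, n=31
p_obs = C(17,9)·C(14,5)/C(31,14); sum pmf over tables with pmf ≤ p_obs
p-value (two-sided) = 0.47301
→ bracket: p>=0.10

p-value bracket: p>=0.10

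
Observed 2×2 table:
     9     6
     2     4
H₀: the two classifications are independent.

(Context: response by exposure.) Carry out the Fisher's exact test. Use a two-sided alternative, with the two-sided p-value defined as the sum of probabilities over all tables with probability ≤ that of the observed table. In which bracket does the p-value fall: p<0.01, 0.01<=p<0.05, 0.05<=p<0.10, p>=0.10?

Margins: r₁=15, r₂=6, c₁=11, c₂=10, n=21
p_obs = C(15,9)·C(6,2)/C(21,11); sum pmf over tables with pmf ≤ p_obs
p-value (two-sided) = 0.36146
→ bracket: p>=0.10

p-value bracket: p>=0.10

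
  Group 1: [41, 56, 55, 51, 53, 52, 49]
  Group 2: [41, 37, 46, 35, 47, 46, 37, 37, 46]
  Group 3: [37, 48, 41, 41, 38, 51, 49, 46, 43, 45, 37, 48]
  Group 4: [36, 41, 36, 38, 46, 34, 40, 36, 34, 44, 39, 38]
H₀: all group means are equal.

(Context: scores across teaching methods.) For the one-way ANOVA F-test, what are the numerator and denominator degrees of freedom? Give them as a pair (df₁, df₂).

degrees of freedom = [3, 36]

k = 4 groups, N = 40 total
df = (k−1, N−k) = (4−1, 40−4) = (3, 36)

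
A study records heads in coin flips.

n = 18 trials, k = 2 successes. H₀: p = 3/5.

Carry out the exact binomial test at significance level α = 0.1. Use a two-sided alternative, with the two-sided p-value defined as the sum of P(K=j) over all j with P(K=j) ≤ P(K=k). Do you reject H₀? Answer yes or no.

reject H₀: yes

Exact binomial: n=18, k=2, p₀=3/5=0.6000
P(X=j) = C(n,j)·p₀^j·(1−p₀)^(n−j); p = Σ P(X=j) over j with P(X=j) ≤ P(X=2)
p-value (two-sided) = 0.00003
At α=0.1: p < α → reject H₀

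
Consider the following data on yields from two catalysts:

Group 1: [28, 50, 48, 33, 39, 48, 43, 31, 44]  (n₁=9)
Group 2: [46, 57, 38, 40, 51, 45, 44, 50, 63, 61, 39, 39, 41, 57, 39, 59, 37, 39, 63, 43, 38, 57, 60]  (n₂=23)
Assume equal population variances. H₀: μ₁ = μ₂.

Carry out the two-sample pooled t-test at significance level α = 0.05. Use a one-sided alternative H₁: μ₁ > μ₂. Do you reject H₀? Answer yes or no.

x̄₁=40.444, s₁=8.110, n₁=9
x̄₂=48.087, s₂=9.419, n₂=23
s_p² = [8·8.110² + 22·9.419²]/30 = 82.6016
SE = √(s_p²·(1/9+1/23)) = 3.5734
t = (40.444−48.087)/3.5734 = -2.1387
df = 30
p-value (one-sided, H₁ greater) = 0.97964
At α=0.05: p ≥ α → fail to reject H₀

reject H₀: no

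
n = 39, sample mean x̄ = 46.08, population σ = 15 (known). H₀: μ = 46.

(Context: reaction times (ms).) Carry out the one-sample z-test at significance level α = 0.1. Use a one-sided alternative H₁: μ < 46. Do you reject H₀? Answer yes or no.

SE = σ/√n = 15/√39 = 2.4019
z = (x̄−μ₀)/SE = (46.08−46)/2.4019 = 0.0333
p-value (one-sided, H₁ less) = 0.51328
At α=0.1: p ≥ α → fail to reject H₀

reject H₀: no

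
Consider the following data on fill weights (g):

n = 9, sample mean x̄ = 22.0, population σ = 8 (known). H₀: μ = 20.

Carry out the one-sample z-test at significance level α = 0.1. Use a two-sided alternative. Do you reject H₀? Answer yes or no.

SE = σ/√n = 8/√9 = 2.6667
z = (x̄−μ₀)/SE = (22.0−20)/2.6667 = 0.7500
p-value (two-sided) = 0.45325
At α=0.1: p ≥ α → fail to reject H₀

reject H₀: no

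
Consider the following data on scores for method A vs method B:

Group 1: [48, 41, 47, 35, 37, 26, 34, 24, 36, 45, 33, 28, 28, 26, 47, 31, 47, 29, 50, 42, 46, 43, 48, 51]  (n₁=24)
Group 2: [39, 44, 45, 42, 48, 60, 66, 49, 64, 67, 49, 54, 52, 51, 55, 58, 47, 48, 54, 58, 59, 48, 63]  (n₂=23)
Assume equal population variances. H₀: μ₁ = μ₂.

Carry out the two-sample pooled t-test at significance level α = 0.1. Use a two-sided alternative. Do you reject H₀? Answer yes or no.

x̄₁=38.417, s₁=8.807, n₁=24
x̄₂=53.043, s₂=7.796, n₂=23
s_p² = [23·8.807² + 22·7.796²]/45 = 69.3509
SE = √(s_p²·(1/24+1/23)) = 2.4300
t = (38.417−53.043)/2.4300 = -6.0193
df = 45
p-value (two-sided) = 0.00000
At α=0.1: p < α → reject H₀

reject H₀: yes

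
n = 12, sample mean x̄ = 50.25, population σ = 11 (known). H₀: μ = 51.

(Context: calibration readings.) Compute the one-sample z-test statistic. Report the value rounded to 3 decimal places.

SE = σ/√n = 11/√12 = 3.1754
z = (x̄−μ₀)/SE = (50.25−51)/3.1754 = -0.2362

test statistic = -0.236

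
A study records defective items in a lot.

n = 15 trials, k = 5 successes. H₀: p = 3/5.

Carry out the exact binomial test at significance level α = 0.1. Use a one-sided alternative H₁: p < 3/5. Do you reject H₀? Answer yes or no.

reject H₀: yes

Exact binomial: n=15, k=5, p₀=3/5=0.6000
P(X≤5) from Σ C(n,i)·p₀^i·(1−p₀)^(n−i)
p-value (one-sided, H₁ less) = 0.03383
At α=0.1: p < α → reject H₀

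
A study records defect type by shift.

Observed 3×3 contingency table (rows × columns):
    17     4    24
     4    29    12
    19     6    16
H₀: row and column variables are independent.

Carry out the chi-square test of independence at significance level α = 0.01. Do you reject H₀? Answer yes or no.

reject H₀: yes

Row totals [45, 45, 41], col totals [40, 39, 52], n=131
χ² = (17−13.74)²/13.74 + (4−13.40)²/13.40 + (24−17.86)²/17.86 + (4−13.74)²/13.74 + (29−13.40)²/13.40 + (12−17.86)²/17.86 + (19−12.52)²/12.52 + (6−12.21)²/12.21 + (16−16.27)²/16.27 = 42.9899
df = 4
p-value (upper-tail) = 0.00000
At α=0.01: p < α → reject H₀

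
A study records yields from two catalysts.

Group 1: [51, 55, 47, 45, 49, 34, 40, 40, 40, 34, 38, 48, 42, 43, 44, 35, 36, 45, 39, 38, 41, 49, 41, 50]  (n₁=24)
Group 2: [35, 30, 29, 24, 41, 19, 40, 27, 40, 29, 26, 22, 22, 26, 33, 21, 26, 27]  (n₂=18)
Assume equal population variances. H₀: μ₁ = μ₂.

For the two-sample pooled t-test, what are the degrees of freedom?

degrees of freedom = 40

df = n₁ + n₂ − 2 = 24 + 18 − 2 = 40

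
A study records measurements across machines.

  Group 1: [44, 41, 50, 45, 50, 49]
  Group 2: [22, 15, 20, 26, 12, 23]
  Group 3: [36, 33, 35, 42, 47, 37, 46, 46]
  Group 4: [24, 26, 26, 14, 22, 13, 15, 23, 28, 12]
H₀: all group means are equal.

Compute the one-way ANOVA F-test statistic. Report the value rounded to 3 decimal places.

Group means [46.50, 19.67, 40.25, 20.30], grand mean 30.733
SSB = Σnᵢ(x̄ᵢ−x̄)² = 4039.433; SSW = ΣΣ(x−x̄ᵢ)² = 768.433
MSB = 4039.433/3 = 1346.4778; MSW = 768.433/26 = 29.5551
F = MSB/MSW = 45.5582
df = (3, 26)

test statistic = 45.558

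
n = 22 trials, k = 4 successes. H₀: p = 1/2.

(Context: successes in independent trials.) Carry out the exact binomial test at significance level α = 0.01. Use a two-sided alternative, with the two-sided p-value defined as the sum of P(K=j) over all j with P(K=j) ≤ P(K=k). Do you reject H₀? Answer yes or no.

reject H₀: yes

Exact binomial: n=22, k=4, p₀=1/2=0.5000
P(X=j) = C(n,j)·p₀^j·(1−p₀)^(n−j); p = Σ P(X=j) over j with P(X=j) ≤ P(X=4)
p-value (two-sided) = 0.00434
At α=0.01: p < α → reject H₀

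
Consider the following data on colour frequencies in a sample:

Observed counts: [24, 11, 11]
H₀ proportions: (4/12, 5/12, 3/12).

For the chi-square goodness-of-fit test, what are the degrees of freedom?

degrees of freedom = 2

df = k − 1 = 3 − 1 = 2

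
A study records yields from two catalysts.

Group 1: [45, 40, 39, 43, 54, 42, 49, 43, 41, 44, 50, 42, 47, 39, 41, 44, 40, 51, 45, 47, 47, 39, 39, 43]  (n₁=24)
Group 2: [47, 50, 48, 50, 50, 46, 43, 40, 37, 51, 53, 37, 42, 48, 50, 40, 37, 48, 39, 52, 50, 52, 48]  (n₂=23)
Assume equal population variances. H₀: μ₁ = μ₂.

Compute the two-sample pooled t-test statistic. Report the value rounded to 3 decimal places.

x̄₁=43.917, s₁=4.169, n₁=24
x̄₂=46.000, s₂=5.360, n₂=23
s_p² = [23·4.169² + 22·5.360²]/45 = 22.9296
SE = √(s_p²·(1/24+1/23)) = 1.3973
t = (43.917−46.000)/1.3973 = -1.4910
df = 45

test statistic = -1.491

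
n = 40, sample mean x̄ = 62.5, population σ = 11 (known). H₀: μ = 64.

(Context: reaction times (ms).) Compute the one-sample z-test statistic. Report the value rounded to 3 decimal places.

SE = σ/√n = 11/√40 = 1.7393
z = (x̄−μ₀)/SE = (62.5−64)/1.7393 = -0.8624

test statistic = -0.862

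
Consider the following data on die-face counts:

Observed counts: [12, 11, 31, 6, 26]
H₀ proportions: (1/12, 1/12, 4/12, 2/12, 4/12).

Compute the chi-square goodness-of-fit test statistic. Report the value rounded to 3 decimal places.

n = 86; E_i = n·p_i = [7.17, 7.17, 28.67, 14.33, 28.67]
χ² = (12−7.17)²/7.17 + (11−7.17)²/7.17 + (31−28.67)²/28.67 + (6−14.33)²/14.33 + (26−28.67)²/28.67 = 10.5930
df = 4

test statistic = 10.593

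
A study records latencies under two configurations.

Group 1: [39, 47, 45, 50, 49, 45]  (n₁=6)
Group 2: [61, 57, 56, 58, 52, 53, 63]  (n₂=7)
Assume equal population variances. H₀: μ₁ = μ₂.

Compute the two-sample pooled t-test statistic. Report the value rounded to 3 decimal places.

test statistic = -5.145

x̄₁=45.833, s₁=3.920, n₁=6
x̄₂=57.143, s₂=3.976, n₂=7
s_p² = [5·3.920² + 6·3.976²]/11 = 15.6082
SE = √(s_p²·(1/6+1/7)) = 2.1980
t = (45.833−57.143)/2.1980 = -5.1454
df = 11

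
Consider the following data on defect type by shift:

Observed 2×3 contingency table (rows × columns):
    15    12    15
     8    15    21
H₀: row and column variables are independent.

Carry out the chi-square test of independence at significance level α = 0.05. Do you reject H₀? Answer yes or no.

reject H₀: no

Row totals [42, 44], col totals [23, 27, 36], n=86
χ² = (15−11.23)²/11.23 + (12−13.19)²/13.19 + (15−17.58)²/17.58 + (8−11.77)²/11.77 + (15−13.81)²/13.81 + (21−18.42)²/18.42 = 3.4191
df = 2
p-value (upper-tail) = 0.18095
At α=0.05: p ≥ α → fail to reject H₀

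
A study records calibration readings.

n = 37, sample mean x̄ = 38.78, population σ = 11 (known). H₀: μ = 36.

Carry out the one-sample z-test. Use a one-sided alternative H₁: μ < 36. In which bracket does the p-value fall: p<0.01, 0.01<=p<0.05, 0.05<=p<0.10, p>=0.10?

SE = σ/√n = 11/√37 = 1.8084
z = (x̄−μ₀)/SE = (38.78−36)/1.8084 = 1.5373
p-value (one-sided, H₁ less) = 0.93789
→ bracket: p>=0.10

p-value bracket: p>=0.10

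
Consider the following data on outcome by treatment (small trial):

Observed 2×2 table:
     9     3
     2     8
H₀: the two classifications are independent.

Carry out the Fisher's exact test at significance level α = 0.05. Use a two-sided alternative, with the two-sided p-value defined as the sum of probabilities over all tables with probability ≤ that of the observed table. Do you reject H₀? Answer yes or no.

reject H₀: yes

Margins: r₁=12, r₂=10, c₁=11, c₂=11, n=22
p_obs = C(12,9)·C(10,2)/C(22,11); sum pmf over tables with pmf ≤ p_obs
p-value (two-sided) = 0.02997
At α=0.05: p < α → reject H₀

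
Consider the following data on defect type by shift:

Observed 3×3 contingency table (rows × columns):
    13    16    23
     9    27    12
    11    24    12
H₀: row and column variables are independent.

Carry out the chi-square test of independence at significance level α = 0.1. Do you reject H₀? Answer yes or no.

reject H₀: yes

Row totals [52, 48, 47], col totals [33, 67, 47], n=147
χ² = (13−11.67)²/11.67 + (16−23.70)²/23.70 + (23−16.63)²/16.63 + (9−10.78)²/10.78 + (27−21.88)²/21.88 + (12−15.35)²/15.35 + (11−10.55)²/10.55 + (24−21.42)²/21.42 + (12−15.03)²/15.03 = 8.2577
df = 4
p-value (upper-tail) = 0.08258
At α=0.1: p < α → reject H₀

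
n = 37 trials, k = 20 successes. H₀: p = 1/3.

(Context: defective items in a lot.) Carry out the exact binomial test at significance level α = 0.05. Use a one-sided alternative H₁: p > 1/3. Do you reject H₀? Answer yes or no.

reject H₀: yes

Exact binomial: n=37, k=20, p₀=1/3=0.3333
P(X≥20) from Σ C(n,i)·p₀^i·(1−p₀)^(n−i)
p-value (one-sided, H₁ greater) = 0.00749
At α=0.05: p < α → reject H₀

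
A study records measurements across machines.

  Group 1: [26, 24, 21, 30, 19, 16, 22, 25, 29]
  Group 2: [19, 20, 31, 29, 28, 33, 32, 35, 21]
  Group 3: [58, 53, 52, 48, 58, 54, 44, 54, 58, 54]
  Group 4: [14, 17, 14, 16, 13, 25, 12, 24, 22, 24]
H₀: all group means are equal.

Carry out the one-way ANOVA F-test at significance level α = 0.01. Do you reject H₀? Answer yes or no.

Group means [23.56, 27.56, 53.30, 18.10], grand mean 30.895
SSB = Σnᵢ(x̄ᵢ−x̄)² = 7242.135; SSW = ΣΣ(x−x̄ᵢ)² = 877.444
MSB = 7242.135/3 = 2414.0448; MSW = 877.444/34 = 25.8072
F = MSB/MSW = 93.5416
df = (3, 34)
p-value (upper-tail) = 0.00000
At α=0.01: p < α → reject H₀

reject H₀: yes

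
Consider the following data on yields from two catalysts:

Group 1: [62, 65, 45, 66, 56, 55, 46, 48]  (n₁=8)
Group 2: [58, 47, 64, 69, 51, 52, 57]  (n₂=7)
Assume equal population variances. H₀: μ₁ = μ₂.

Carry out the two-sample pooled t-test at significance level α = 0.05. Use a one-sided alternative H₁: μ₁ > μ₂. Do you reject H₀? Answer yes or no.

x̄₁=55.375, s₁=8.450, n₁=8
x̄₂=56.857, s₂=7.690, n₂=7
s_p² = [7·8.450² + 6·7.690²]/13 = 65.7486
SE = √(s_p²·(1/8+1/7)) = 4.1966
t = (55.375−56.857)/4.1966 = -0.3532
df = 13
p-value (one-sided, H₁ greater) = 0.63519
At α=0.05: p ≥ α → fail to reject H₀

reject H₀: no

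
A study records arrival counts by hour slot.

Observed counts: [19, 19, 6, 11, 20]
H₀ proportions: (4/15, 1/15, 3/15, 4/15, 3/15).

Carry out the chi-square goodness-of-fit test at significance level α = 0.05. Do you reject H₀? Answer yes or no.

n = 75; E_i = n·p_i = [20.00, 5.00, 15.00, 20.00, 15.00]
χ² = (19−20.00)²/20.00 + (19−5.00)²/5.00 + (6−15.00)²/15.00 + (11−20.00)²/20.00 + (20−15.00)²/15.00 = 50.3667
df = 4
p-value (upper-tail) = 0.00000
At α=0.05: p < α → reject H₀

reject H₀: yes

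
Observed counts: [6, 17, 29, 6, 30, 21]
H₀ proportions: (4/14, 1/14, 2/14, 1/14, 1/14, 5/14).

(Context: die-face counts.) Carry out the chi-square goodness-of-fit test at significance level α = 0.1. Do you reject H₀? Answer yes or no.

reject H₀: yes

n = 109; E_i = n·p_i = [31.14, 7.79, 15.57, 7.79, 7.79, 38.93]
χ² = (6−31.14)²/31.14 + (17−7.79)²/7.79 + (29−15.57)²/15.57 + (6−7.79)²/7.79 + (30−7.79)²/7.79 + (21−38.93)²/38.93 = 114.8330
df = 5
p-value (upper-tail) = 0.00000
At α=0.1: p < α → reject H₀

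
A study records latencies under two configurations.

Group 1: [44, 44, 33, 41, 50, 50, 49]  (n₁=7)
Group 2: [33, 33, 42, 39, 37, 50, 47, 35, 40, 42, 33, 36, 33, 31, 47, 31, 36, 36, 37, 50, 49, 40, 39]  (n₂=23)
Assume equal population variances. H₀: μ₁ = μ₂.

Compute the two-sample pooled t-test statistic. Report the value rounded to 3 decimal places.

test statistic = 2.081

x̄₁=44.429, s₁=6.133, n₁=7
x̄₂=38.957, s₂=6.079, n₂=23
s_p² = [6·6.133² + 22·6.079²]/28 = 37.0954
SE = √(s_p²·(1/7+1/23)) = 2.6291
t = (44.429−38.957)/2.6291 = 2.0813
df = 28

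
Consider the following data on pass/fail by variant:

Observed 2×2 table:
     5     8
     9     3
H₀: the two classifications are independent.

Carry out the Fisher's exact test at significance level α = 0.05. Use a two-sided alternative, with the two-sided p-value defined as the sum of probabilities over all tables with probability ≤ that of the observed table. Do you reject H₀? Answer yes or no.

reject H₀: no

Margins: r₁=13, r₂=12, c₁=14, c₂=11, n=25
p_obs = C(13,5)·C(12,9)/C(25,14); sum pmf over tables with pmf ≤ p_obs
p-value (two-sided) = 0.11070
At α=0.05: p ≥ α → fail to reject H₀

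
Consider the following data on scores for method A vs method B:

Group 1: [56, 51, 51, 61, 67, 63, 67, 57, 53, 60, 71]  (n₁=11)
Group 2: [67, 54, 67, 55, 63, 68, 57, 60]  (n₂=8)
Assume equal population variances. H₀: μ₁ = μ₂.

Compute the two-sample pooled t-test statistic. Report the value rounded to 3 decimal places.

test statistic = -0.557

x̄₁=59.727, s₁=6.813, n₁=11
x̄₂=61.375, s₂=5.680, n₂=8
s_p² = [10·6.813² + 7·5.680²]/17 = 40.5916
SE = √(s_p²·(1/11+1/8)) = 2.9604
t = (59.727−61.375)/2.9604 = -0.5566
df = 17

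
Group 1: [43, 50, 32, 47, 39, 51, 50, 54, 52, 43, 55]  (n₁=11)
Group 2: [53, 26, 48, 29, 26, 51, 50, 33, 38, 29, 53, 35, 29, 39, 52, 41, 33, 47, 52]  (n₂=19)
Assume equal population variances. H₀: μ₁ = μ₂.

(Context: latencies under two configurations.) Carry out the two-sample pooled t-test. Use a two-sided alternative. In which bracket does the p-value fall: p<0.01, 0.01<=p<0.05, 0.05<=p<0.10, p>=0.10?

p-value bracket: 0.05<=p<0.10

x̄₁=46.909, s₁=7.021, n₁=11
x̄₂=40.211, s₂=10.119, n₂=19
s_p² = [10·7.021² + 18·10.119²]/28 = 83.4310
SE = √(s_p²·(1/11+1/19)) = 3.4606
t = (46.909−40.211)/3.4606 = 1.9357
df = 28
p-value (two-sided) = 0.06307
→ bracket: 0.05<=p<0.10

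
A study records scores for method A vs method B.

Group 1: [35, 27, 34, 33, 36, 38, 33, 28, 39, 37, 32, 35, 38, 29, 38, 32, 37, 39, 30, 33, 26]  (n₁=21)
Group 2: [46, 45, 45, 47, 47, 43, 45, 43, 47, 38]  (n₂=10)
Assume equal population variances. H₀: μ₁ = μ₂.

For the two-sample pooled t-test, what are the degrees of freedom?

df = n₁ + n₂ − 2 = 21 + 10 − 2 = 29

degrees of freedom = 29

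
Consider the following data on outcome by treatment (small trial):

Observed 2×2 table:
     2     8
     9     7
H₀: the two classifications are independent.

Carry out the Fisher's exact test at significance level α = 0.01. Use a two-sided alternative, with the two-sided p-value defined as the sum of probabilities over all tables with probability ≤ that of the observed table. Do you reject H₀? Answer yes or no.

reject H₀: no

Margins: r₁=10, r₂=16, c₁=11, c₂=15, n=26
p_obs = C(10,2)·C(16,9)/C(26,11); sum pmf over tables with pmf ≤ p_obs
p-value (two-sided) = 0.10925
At α=0.01: p ≥ α → fail to reject H₀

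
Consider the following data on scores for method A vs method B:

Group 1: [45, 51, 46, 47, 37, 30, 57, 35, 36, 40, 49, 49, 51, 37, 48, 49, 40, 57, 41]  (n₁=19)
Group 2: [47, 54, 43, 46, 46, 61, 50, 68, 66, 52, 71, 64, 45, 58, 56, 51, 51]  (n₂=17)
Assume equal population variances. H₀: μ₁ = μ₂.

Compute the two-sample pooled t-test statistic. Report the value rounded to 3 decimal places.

x̄₁=44.474, s₁=7.516, n₁=19
x̄₂=54.647, s₂=8.689, n₂=17
s_p² = [18·7.516² + 16·8.689²]/34 = 65.4300
SE = √(s_p²·(1/19+1/17)) = 2.7005
t = (44.474−54.647)/2.7005 = -3.7673
df = 34

test statistic = -3.767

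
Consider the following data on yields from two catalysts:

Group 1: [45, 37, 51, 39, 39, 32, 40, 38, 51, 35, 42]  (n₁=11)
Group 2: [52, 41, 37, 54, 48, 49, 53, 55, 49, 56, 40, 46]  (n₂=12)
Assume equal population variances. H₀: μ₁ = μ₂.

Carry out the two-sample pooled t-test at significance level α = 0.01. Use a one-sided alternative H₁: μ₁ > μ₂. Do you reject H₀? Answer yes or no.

x̄₁=40.818, s₁=6.063, n₁=11
x̄₂=48.333, s₂=6.243, n₂=12
s_p² = [10·6.063² + 11·6.243²]/21 = 37.9192
SE = √(s_p²·(1/11+1/12)) = 2.5704
t = (40.818−48.333)/2.5704 = -2.9237
df = 21
p-value (one-sided, H₁ greater) = 0.99594
At α=0.01: p ≥ α → fail to reject H₀

reject H₀: no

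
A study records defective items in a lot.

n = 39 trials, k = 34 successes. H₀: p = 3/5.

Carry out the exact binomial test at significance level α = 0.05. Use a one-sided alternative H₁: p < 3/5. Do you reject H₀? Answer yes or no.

reject H₀: no

Exact binomial: n=39, k=34, p₀=3/5=0.6000
P(X≤34) from Σ C(n,i)·p₀^i·(1−p₀)^(n−i)
p-value (one-sided, H₁ less) = 0.99996
At α=0.05: p ≥ α → fail to reject H₀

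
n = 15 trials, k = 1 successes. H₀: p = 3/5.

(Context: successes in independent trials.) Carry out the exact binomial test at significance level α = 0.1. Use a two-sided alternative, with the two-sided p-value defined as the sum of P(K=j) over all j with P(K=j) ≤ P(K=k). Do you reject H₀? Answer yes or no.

reject H₀: yes

Exact binomial: n=15, k=1, p₀=3/5=0.6000
P(X=j) = C(n,j)·p₀^j·(1−p₀)^(n−j); p = Σ P(X=j) over j with P(X=j) ≤ P(X=1)
p-value (two-sided) = 0.00003
At α=0.1: p < α → reject H₀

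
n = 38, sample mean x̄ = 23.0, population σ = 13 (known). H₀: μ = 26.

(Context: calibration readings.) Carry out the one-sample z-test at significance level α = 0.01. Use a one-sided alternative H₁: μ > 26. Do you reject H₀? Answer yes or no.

reject H₀: no

SE = σ/√n = 13/√38 = 2.1089
z = (x̄−μ₀)/SE = (23.0−26)/2.1089 = -1.4226
p-value (one-sided, H₁ greater) = 0.92257
At α=0.01: p ≥ α → fail to reject H₀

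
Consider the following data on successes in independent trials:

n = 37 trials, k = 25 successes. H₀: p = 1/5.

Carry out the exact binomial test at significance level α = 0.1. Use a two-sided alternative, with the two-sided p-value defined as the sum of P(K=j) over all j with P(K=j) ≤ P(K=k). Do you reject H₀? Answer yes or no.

Exact binomial: n=37, k=25, p₀=1/5=0.2000
P(X=j) = C(n,j)·p₀^j·(1−p₀)^(n−j); p = Σ P(X=j) over j with P(X=j) ≤ P(X=25)
p-value (two-sided) = 0.00000
At α=0.1: p < α → reject H₀

reject H₀: yes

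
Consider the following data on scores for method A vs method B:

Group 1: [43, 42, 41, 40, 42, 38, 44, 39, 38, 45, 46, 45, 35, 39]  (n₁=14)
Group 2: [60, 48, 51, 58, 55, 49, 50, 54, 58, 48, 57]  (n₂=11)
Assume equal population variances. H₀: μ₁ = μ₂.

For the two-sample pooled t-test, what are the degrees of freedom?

degrees of freedom = 23

df = n₁ + n₂ − 2 = 14 + 11 − 2 = 23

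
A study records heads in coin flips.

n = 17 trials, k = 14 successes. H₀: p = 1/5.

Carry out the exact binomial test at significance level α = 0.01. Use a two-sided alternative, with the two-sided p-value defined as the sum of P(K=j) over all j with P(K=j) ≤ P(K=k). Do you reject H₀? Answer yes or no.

reject H₀: yes

Exact binomial: n=17, k=14, p₀=1/5=0.2000
P(X=j) = C(n,j)·p₀^j·(1−p₀)^(n−j); p = Σ P(X=j) over j with P(X=j) ≤ P(X=14)
p-value (two-sided) = 0.00000
At α=0.01: p < α → reject H₀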